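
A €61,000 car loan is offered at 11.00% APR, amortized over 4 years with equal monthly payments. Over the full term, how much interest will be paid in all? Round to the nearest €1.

Monthly rate = 11%/12 = 0.0091667; payment = 61,000 × 0.0091667 / (1 − (1+0.0091667)^−48) = €1,576.58.
Total paid = 48 × €1,576.58 = €75,675.84; interest = €75,675.84 − €61,000 = €14,675.84.

€14,676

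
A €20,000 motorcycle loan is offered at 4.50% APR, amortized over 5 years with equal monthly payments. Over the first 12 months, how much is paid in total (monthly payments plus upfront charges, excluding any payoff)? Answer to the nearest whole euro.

Monthly rate = 4.5%/12 = 0.0037500; payment = 20,000 × 0.0037500 / (1 − (1+0.0037500)^−60) = €372.86.
Total outlay = 12 × €372.86 = €4,474.32.

€4,474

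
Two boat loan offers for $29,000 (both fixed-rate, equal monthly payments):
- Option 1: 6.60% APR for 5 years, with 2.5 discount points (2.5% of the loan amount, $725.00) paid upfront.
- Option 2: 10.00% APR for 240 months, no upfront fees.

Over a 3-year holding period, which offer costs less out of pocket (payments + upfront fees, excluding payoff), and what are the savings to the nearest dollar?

Option 2 by $11,126

Option 1: at 6.60% the monthly rate is 0.0055000, so the payment is 29,000 × 0.0055000 / (1 − 1.0055000^−60) = $568.78.
Option 2: monthly rate = 10%/12 = 0.0083333; payment = 29,000 × 0.0083333 / (1 − (1+0.0083333)^−240) = $279.86.
Over 36 months: Option 1 costs 36 × $568.78 + $725.00 = $21,201.08; Option 2 costs 36 × $279.86 = $10,074.96.
Option 2 is cheaper by $21,201.08 − $10,074.96 = $11,126.12.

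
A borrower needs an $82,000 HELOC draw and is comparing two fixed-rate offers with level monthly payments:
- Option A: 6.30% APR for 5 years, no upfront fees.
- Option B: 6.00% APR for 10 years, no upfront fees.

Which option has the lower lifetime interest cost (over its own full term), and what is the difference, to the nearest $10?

Option A: monthly rate = 6.3%/12 = 0.0052500; payment = 82,000 × 0.0052500 / (1 − (1+0.0052500)^−60) = $1,596.75.
Total interest on Option A = 60 × $1,596.75 − $82,000 = $13,805.00.
Option B: monthly rate = 6%/12 = 0.0050000; payment = 82,000 × 0.0050000 / (1 − (1+0.0050000)^−120) = $910.37.
Total interest on Option B = 120 × $910.37 − $82,000 = $27,244.40.
Option A is lower by $13,439.40.

Option A by $13,440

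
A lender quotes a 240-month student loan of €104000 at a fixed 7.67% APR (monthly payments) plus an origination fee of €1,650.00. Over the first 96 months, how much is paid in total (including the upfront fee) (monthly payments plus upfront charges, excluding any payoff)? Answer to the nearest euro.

€83,121

Monthly rate = 7.67%/12 = 0.0063917; payment = 104,000 × 0.0063917 / (1 − (1+0.0063917)^−240) = €848.66.
Total outlay = 96 × €848.66 + €1,650.00 = €83,121.36.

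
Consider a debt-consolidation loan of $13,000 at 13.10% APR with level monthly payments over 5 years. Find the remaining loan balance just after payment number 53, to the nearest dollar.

$1,987

With monthly rate i = 13.1%/12 = 0.0109167, the balance after k of n payments is P · [(1+i)^n − (1+i)^k] / [(1+i)^n − 1].
(1+0.0109167)^60 = 1.91832153 and (1+0.0109167)^53 = 1.77792691, so the balance is 13,000 × (1.91832153 − 1.77792691) / (1.91832153 − 1) = $1,987.46.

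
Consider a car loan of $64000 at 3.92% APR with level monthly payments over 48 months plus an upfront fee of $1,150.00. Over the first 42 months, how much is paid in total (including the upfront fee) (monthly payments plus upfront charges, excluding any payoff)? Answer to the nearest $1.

$61,746

At 3.92% the monthly rate is 0.0032667, so the payment is 64,000 × 0.0032667 / (1 − 1.0032667^−48) = $1,442.77.
Total outlay = 42 × $1,442.77 + $1,150.00 = $61,746.34.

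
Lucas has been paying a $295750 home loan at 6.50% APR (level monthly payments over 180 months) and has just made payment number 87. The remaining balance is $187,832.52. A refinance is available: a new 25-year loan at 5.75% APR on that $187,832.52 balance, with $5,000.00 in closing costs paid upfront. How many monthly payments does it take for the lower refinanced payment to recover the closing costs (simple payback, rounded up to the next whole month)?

Current payment = 295,750 × 6.5%/12 / (1 − (1+0.0054167)^−180) = $2,576.30.
Refinanced payment = 187,832.52 × 0.0047917 / (1 − (1+0.0047917)^−300) = $1,181.67.
Monthly savings = $2,576.30 − $1,181.67 = $1,394.63.
Break-even = $5,000.00 / $1,394.63 = 3.59 → 4 months.

4 months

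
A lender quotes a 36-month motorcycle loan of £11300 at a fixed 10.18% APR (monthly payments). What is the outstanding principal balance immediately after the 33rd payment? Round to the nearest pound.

With monthly rate i = 10.18%/12 = 0.0084833, the balance after k of n payments is P · [(1+i)^n − (1+i)^k] / [(1+i)^n − 1].
(1+0.0084833)^36 = 1.35542069 and (1+0.0084833)^33 = 1.32150233, so the balance is 11,300 × (1.35542069 − 1.32150233) / (1.35542069 − 1) = £1,078.38.

£1,078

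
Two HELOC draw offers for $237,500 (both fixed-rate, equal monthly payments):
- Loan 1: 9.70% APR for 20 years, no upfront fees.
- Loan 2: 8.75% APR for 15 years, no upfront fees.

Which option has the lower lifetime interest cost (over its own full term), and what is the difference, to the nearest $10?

Loan 1: at 9.70% the monthly rate is 0.0080833, so the payment is 237,500 × 0.0080833 / (1 − 1.0080833^−240) = $2,244.92.
Total interest on Loan 1 = 240 × $2,244.92 − $237,500 = $301,280.80.
Loan 2: at 8.75% the monthly rate is 0.0072917, so the payment is 237,500 × 0.0072917 / (1 − 1.0072917^−180) = $2,373.69.
Total interest on Loan 2 = 180 × $2,373.69 − $237,500 = $189,764.20.
Loan 2 is lower by $111,516.60.

Loan 2 by $111,520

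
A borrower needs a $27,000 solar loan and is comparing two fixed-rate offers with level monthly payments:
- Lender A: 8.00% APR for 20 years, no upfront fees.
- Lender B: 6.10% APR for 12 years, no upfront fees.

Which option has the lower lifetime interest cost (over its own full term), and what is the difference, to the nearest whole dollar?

Lender B by $16,059

Lender A: at 8.00% the monthly rate is 0.0066667, so the payment is 27,000 × 0.0066667 / (1 − 1.0066667^−240) = $225.84.
Total interest on Lender A = 240 × $225.84 − $27,000 = $27,201.60.
Lender B: monthly rate = 6.1%/12 = 0.0050833; payment = 27,000 × 0.0050833 / (1 − (1+0.0050833)^−144) = $264.88.
Total interest on Lender B = 144 × $264.88 − $27,000 = $11,142.72.
Lender B is lower by $16,058.88.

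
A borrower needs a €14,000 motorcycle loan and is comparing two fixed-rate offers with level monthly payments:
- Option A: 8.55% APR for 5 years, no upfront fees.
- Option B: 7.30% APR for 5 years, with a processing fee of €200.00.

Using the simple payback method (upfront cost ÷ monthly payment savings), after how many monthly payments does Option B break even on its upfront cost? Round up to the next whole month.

Option A: monthly rate = 8.55%/12 = 0.0071250; payment = 14,000 × 0.0071250 / (1 − (1+0.0071250)^−60) = €287.57.
Option B: at 7.30% the monthly rate is 0.0060833, so the payment is 14,000 × 0.0060833 / (1 − 1.0060833^−60) = €279.20.
Monthly savings = €287.57 − €279.20 = €8.37.
Break-even = €200.00 / €8.37 = 23.89 → 24 months.

24 months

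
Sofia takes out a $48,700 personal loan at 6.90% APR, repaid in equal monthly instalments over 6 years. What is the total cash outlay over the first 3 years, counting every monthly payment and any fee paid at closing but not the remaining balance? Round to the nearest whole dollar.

$29,806

At 6.90% the monthly rate is 0.0057500, so the payment is 48,700 × 0.0057500 / (1 − 1.0057500^−72) = $827.95.
Total outlay = 36 × $827.95 = $29,806.20.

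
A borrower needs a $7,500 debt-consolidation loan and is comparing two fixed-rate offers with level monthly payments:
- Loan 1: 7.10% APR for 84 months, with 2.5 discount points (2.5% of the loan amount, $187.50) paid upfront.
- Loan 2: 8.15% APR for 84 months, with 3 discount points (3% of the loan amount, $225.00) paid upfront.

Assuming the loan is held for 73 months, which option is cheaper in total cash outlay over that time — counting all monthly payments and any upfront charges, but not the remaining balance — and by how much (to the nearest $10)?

Loan 1: at 7.10% the monthly rate is 0.0059167, so the payment is 7,500 × 0.0059167 / (1 − 1.0059167^−84) = $113.56.
Loan 2: at 8.15% the monthly rate is 0.0067917, so the payment is 7,500 × 0.0067917 / (1 − 1.0067917^−84) = $117.46.
Over 73 months: Loan 1 costs 73 × $113.56 + $187.50 = $8,477.38; Loan 2 costs 73 × $117.46 + $225.00 = $8,799.58.
Loan 1 is cheaper by $8,799.58 − $8,477.38 = $322.20.

Loan 1 by $320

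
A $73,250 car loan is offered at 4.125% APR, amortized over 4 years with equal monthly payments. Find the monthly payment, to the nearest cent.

Monthly rate = 4.125%/12 = 0.0034375; payment = 73,250 × 0.0034375 / (1 − (1+0.0034375)^−48) = $1,658.02.

$1,658.02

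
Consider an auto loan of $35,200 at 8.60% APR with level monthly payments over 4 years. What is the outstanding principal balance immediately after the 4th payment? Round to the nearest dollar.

With monthly rate i = 8.6%/12 = 0.0071667, the balance after k of n payments is P · [(1+i)^n − (1+i)^k] / [(1+i)^n − 1].
(1+0.0071667)^48 = 1.40884919 and (1+0.0071667)^4 = 1.02897631, so the balance is 35,200 × (1.40884919 − 1.02897631) / (1.40884919 − 1) = $32,705.28.

$32,705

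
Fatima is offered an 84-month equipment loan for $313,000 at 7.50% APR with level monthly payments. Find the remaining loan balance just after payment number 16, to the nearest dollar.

With monthly rate i = 7.5%/12 = 0.0062500, the balance after k of n payments is P · [(1+i)^n − (1+i)^k] / [(1+i)^n − 1].
(1+0.0062500)^84 = 1.68769920 and (1+0.0062500)^16 = 1.10482704, so the balance is 313,000 × (1.68769920 − 1.10482704) / (1.68769920 − 1) = $265,288.93.

$265,289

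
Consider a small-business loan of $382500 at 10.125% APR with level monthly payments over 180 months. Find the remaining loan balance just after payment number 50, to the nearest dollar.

$326,045

With monthly rate i = 10.125%/12 = 0.0084375, the balance after k of n payments is P · [(1+i)^n − (1+i)^k] / [(1+i)^n − 1].
(1+0.0084375)^180 = 4.53751084 and (1+0.0084375)^50 = 1.52212162, so the balance is 382,500 × (4.53751084 − 1.52212162) / (4.53751084 − 1) = $326,044.62.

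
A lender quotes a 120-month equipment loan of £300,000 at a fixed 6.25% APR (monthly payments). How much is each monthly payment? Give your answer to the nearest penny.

At 6.25% the monthly rate is 0.0052083, so the payment is 300,000 × 0.0052083 / (1 − 1.0052083^−120) = £3,368.40.

£3,368.40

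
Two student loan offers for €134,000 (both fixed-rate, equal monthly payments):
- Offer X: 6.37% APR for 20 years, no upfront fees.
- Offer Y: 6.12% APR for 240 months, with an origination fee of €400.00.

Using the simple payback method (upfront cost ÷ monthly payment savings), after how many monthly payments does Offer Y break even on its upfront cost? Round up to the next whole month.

21 months

Offer X: at 6.37% the monthly rate is 0.0053083, so the payment is 134,000 × 0.0053083 / (1 − 1.0053083^−240) = €988.84.
Offer Y: monthly rate = 6.12%/12 = 0.0051000; payment = 134,000 × 0.0051000 / (1 − (1+0.0051000)^−240) = €969.32.
Monthly savings = €988.84 − €969.32 = €19.52.
Break-even = €400.00 / €19.52 = 20.49 → 21 months.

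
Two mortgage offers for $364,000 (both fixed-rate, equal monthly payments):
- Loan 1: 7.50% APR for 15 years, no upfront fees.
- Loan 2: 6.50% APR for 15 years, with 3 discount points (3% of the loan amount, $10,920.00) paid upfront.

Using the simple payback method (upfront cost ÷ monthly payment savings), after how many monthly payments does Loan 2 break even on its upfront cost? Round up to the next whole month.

54 months

Loan 1: monthly rate = 7.5%/12 = 0.0062500; payment = 364,000 × 0.0062500 / (1 − (1+0.0062500)^−180) = $3,374.32.
Loan 2: at 6.50% the monthly rate is 0.0054167, so the payment is 364,000 × 0.0054167 / (1 − 1.0054167^−180) = $3,170.83.
Monthly savings = $3,374.32 − $3,170.83 = $203.49.
Break-even = $10,920.00 / $203.49 = 53.66 → 54 months.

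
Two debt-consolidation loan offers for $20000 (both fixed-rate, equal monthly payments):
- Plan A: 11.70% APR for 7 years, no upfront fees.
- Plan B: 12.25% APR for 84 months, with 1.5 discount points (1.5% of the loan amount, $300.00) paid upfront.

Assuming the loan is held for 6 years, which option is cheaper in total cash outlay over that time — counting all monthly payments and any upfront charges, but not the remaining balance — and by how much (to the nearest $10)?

Plan A: monthly rate = 11.7%/12 = 0.0097500; payment = 20,000 × 0.0097500 / (1 − (1+0.0097500)^−84) = $349.85.
Plan B: monthly rate = 12.25%/12 = 0.0102083; payment = 20,000 × 0.0102083 / (1 − (1+0.0102083)^−84) = $355.73.
Over 72 months: Plan A costs 72 × $349.85 = $25,189.20; Plan B costs 72 × $355.73 + $300.00 = $25,912.56.
Plan A is cheaper by $25,912.56 − $25,189.20 = $723.36.

Plan A by $720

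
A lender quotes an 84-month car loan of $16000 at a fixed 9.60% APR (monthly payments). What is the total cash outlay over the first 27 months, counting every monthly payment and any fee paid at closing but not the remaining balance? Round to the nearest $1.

Monthly rate = 9.6%/12 = 0.0080000; payment = 16,000 × 0.0080000 / (1 − (1+0.0080000)^−84) = $262.32.
Total outlay = 27 × $262.32 = $7,082.64.

$7,083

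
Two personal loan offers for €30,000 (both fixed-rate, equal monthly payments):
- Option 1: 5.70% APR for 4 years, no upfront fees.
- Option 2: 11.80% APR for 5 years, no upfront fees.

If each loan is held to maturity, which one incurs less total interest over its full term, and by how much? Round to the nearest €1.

Option 1: at 5.70% the monthly rate is 0.0047500, so the payment is 30,000 × 0.0047500 / (1 − 1.0047500^−48) = €700.43.
Total interest on Option 1 = 48 × €700.43 − €30,000 = €3,620.64.
Option 2: at 11.80% the monthly rate is 0.0098333, so the payment is 30,000 × 0.0098333 / (1 − 1.0098333^−60) = €664.31.
Total interest on Option 2 = 60 × €664.31 − €30,000 = €9,858.60.
Option 1 is lower by €6,237.96.

Option 1 by €6,238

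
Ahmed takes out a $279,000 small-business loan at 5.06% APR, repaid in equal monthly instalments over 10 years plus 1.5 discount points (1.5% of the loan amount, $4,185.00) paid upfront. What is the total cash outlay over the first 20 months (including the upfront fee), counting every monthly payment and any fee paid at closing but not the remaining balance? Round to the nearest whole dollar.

Monthly rate = 5.06%/12 = 0.0042167; payment = 279,000 × 0.0042167 / (1 − (1+0.0042167)^−120) = $2,967.42.
Total outlay = 20 × $2,967.42 + $4,185.00 = $63,533.40.

$63,533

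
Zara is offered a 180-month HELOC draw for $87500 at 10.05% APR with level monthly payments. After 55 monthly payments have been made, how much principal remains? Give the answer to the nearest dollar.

$72,896

With monthly rate i = 10.05%/12 = 0.0083750, the balance after k of n payments is P · [(1+i)^n − (1+i)^k] / [(1+i)^n − 1].
(1+0.0083750)^180 = 4.48717070 and (1+0.0083750)^55 = 1.58202684, so the balance is 87,500 × (4.48717070 − 1.58202684) / (4.48717070 − 1) = $72,895.80.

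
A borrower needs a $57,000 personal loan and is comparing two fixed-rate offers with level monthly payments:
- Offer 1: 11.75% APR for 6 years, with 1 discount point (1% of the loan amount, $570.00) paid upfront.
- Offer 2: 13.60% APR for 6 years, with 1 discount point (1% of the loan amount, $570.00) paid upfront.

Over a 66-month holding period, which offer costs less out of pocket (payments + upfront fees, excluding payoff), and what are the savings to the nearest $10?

Offer 1 by $3,660

Offer 1: at 11.75% the monthly rate is 0.0097917, so the payment is 57,000 × 0.0097917 / (1 − 1.0097917^−72) = $1,106.96.
Offer 2: at 13.60% the monthly rate is 0.0113333, so the payment is 57,000 × 0.0113333 / (1 − 1.0113333^−72) = $1,162.35.
Over 66 months: Offer 1 costs 66 × $1,106.96 + $570.00 = $73,629.36; Offer 2 costs 66 × $1,162.35 + $570.00 = $77,285.10.
Offer 1 is cheaper by $77,285.10 − $73,629.36 = $3,655.74.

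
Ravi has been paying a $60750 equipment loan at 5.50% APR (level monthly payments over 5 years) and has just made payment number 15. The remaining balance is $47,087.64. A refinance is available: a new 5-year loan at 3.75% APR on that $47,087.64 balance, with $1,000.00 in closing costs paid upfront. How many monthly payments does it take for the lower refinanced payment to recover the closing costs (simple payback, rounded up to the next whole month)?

Current payment = 60,750 × 5.5%/12 / (1 − (1+0.0045833)^−60) = $1,160.40.
Refinanced payment = 47,087.64 × 0.0031250 / (1 − (1+0.0031250)^−60) = $861.89.
Monthly savings = $1,160.40 − $861.89 = $298.51.
Break-even = $1,000.00 / $298.51 = 3.35 → 4 months.

4 months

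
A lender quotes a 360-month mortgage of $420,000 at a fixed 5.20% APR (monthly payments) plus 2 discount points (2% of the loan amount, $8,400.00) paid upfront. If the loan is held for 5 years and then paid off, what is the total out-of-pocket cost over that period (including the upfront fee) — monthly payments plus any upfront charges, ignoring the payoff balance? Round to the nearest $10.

$146,780

At 5.20% the monthly rate is 0.0043333, so the payment is 420,000 × 0.0043333 / (1 − 1.0043333^−360) = $2,306.27.
Total outlay = 60 × $2,306.27 + $8,400.00 = $146,776.20.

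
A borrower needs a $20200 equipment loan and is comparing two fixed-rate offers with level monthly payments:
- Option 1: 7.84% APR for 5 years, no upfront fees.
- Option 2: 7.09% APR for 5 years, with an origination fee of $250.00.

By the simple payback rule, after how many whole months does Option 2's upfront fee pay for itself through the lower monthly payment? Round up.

35 months

Option 1: monthly rate = 7.84%/12 = 0.0065333; payment = 20,200 × 0.0065333 / (1 − (1+0.0065333)^−60) = $408.04.
Option 2: at 7.09% the monthly rate is 0.0059083, so the payment is 20,200 × 0.0059083 / (1 − 1.0059083^−60) = $400.84.
Monthly savings = $408.04 − $400.84 = $7.20.
Break-even = $250.00 / $7.20 = 34.72 → 35 months.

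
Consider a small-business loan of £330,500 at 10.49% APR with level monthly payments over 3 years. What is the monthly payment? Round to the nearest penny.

Monthly rate = 10.49%/12 = 0.0087417; payment = 330,500 × 0.0087417 / (1 − (1+0.0087417)^−36) = £10,740.50.

£10,740.50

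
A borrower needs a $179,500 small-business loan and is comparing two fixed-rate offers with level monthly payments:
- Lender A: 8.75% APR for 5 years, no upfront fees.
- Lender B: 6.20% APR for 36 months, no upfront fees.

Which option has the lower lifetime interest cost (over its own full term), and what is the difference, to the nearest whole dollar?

Lender B by $25,090

Lender A: monthly rate = 8.75%/12 = 0.0072917; payment = 179,500 × 0.0072917 / (1 − (1+0.0072917)^−60) = $3,704.38.
Total interest on Lender A = 60 × $3,704.38 − $179,500 = $42,762.80.
Lender B: monthly rate = 6.2%/12 = 0.0051667; payment = 179,500 × 0.0051667 / (1 − (1+0.0051667)^−36) = $5,477.02.
Total interest on Lender B = 36 × $5,477.02 − $179,500 = $17,672.72.
Lender B is lower by $25,090.08.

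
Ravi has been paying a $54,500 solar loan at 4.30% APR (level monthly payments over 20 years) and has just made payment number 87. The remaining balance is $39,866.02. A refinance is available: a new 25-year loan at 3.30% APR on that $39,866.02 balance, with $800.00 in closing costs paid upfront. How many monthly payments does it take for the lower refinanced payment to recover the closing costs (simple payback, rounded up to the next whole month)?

6 months

Current payment = 54,500 × 4.3%/12 / (1 − (1+0.0035833)^−240) = $338.94.
Refinanced payment = 39,866.02 × 0.0027500 / (1 − (1+0.0027500)^−300) = $195.33.
Monthly savings = $338.94 − $195.33 = $143.61.
Break-even = $800.00 / $143.61 = 5.57 → 6 months.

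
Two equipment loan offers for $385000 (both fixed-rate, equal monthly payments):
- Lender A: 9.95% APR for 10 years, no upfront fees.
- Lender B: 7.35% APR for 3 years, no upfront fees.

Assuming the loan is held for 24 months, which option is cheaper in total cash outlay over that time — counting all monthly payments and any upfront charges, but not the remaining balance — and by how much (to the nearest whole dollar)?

Lender A by $164,934

Lender A: monthly rate = 9.95%/12 = 0.0082917; payment = 385,000 × 0.0082917 / (1 − (1+0.0082917)^−120) = $5,077.15.
Lender B: monthly rate = 7.35%/12 = 0.0061250; payment = 385,000 × 0.0061250 / (1 − (1+0.0061250)^−36) = $11,949.39.
Over 24 months: Lender A costs 24 × $5,077.15 = $121,851.60; Lender B costs 24 × $11,949.39 = $286,785.36.
Lender A is cheaper by $286,785.36 − $121,851.60 = $164,933.76.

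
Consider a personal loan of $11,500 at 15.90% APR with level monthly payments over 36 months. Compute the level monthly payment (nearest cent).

Monthly rate = 15.9%/12 = 0.0132500; payment = 11,500 × 0.0132500 / (1 − (1+0.0132500)^−36) = $403.74.

$403.74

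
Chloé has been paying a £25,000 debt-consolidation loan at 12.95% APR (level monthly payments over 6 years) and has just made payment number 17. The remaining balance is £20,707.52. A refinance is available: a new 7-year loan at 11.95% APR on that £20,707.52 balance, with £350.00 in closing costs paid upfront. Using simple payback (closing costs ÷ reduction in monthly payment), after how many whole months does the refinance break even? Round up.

Current payment = 25,000 × 12.95%/12 / (1 − (1+0.0107917)^−72) = £501.19.
Refinanced payment = 20,707.52 × 0.0099583 / (1 − (1+0.0099583)^−84) = £364.99.
Monthly savings = £501.19 − £364.99 = £136.20.
Break-even = £350.00 / £136.20 = 2.57 → 3 months.

3 months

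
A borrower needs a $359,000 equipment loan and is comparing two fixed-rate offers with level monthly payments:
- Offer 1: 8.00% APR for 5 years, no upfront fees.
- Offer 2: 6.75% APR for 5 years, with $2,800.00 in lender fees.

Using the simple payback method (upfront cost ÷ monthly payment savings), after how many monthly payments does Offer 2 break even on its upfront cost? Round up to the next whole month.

Offer 1: monthly rate = 8%/12 = 0.0066667; payment = 359,000 × 0.0066667 / (1 − (1+0.0066667)^−60) = $7,279.23.
Offer 2: monthly rate = 6.75%/12 = 0.0056250; payment = 359,000 × 0.0056250 / (1 − (1+0.0056250)^−60) = $7,066.36.
Monthly savings = $7,279.23 − $7,066.36 = $212.87.
Break-even = $2,800.00 / $212.87 = 13.15 → 14 months.

14 months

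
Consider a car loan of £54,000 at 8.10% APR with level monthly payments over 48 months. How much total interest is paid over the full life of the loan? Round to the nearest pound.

£9,400

At 8.10% the monthly rate is 0.0067500, so the payment is 54,000 × 0.0067500 / (1 − 1.0067500^−48) = £1,320.83.
Total paid = 48 × £1,320.83 = £63,399.84; interest = £63,399.84 − £54,000 = £9,399.84.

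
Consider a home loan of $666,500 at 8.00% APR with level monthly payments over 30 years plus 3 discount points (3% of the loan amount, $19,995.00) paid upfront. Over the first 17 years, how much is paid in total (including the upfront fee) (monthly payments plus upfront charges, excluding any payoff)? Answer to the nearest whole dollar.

$1,017,665

At 8.00% the monthly rate is 0.0066667, so the payment is 666,500 × 0.0066667 / (1 − 1.0066667^−360) = $4,890.54.
Total outlay = 204 × $4,890.54 + $19,995.00 = $1,017,665.16.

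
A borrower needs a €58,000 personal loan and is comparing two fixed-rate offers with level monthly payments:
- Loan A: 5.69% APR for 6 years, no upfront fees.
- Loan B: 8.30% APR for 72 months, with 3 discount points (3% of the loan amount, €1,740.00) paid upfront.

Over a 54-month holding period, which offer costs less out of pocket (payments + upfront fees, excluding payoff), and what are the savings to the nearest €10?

Loan A by €5,660

Loan A: at 5.69% the monthly rate is 0.0047417, so the payment is 58,000 × 0.0047417 / (1 − 1.0047417^−72) = €952.76.
Loan B: at 8.30% the monthly rate is 0.0069167, so the payment is 58,000 × 0.0069167 / (1 − 1.0069167^−72) = €1,025.44.
Over 54 months: Loan A costs 54 × €952.76 = €51,449.04; Loan B costs 54 × €1,025.44 + €1,740.00 = €57,113.76.
Loan A is cheaper by €57,113.76 − €51,449.04 = €5,664.72.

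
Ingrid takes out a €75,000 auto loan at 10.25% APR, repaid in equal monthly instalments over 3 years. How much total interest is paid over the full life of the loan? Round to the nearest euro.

Monthly rate = 10.25%/12 = 0.0085417; payment = 75,000 × 0.0085417 / (1 − (1+0.0085417)^−36) = €2,428.85.
Total paid = 36 × €2,428.85 = €87,438.60; interest = €87,438.60 − €75,000 = €12,438.60.

€12,439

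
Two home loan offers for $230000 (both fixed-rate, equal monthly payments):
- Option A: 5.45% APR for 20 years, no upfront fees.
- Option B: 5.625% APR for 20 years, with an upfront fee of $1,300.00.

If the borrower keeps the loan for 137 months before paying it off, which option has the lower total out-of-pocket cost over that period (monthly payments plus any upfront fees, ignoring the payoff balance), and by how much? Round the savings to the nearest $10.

Option A by $4,420

Option A: at 5.45% the monthly rate is 0.0045417, so the payment is 230,000 × 0.0045417 / (1 − 1.0045417^−240) = $1,575.65.
Option B: monthly rate = 5.625%/12 = 0.0046875; payment = 230,000 × 0.0046875 / (1 − (1+0.0046875)^−240) = $1,598.42.
Over 137 months: Option A costs 137 × $1,575.65 = $215,864.05; Option B costs 137 × $1,598.42 + $1,300.00 = $220,283.54.
Option A is cheaper by $220,283.54 − $215,864.05 = $4,419.49.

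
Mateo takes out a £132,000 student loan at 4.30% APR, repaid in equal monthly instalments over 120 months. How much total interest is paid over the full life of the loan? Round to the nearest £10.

At 4.30% the monthly rate is 0.0035833, so the payment is 132,000 × 0.0035833 / (1 − 1.0035833^−120) = £1,355.34.
Total paid = 120 × £1,355.34 = £162,640.80; interest = £162,640.80 − £132,000 = £30,640.80.

£30,640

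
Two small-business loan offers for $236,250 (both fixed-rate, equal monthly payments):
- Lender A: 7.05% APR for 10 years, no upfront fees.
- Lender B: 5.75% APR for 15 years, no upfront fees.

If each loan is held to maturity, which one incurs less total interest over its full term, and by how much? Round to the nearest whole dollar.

Lender A: monthly rate = 7.05%/12 = 0.0058750; payment = 236,250 × 0.0058750 / (1 − (1+0.0058750)^−120) = $2,749.15.
Total interest on Lender A = 120 × $2,749.15 − $236,250 = $93,648.00.
Lender B: at 5.75% the monthly rate is 0.0047917, so the payment is 236,250 × 0.0047917 / (1 − 1.0047917^−180) = $1,961.84.
Total interest on Lender B = 180 × $1,961.84 − $236,250 = $116,881.20.
Lender A is lower by $23,233.20.

Lender A by $23,233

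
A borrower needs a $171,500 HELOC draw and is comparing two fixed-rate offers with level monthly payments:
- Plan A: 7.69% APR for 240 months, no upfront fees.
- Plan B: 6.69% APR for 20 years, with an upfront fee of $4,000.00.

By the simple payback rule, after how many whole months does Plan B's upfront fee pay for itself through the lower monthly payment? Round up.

Plan A: monthly rate = 7.69%/12 = 0.0064083; payment = 171,500 × 0.0064083 / (1 − (1+0.0064083)^−240) = $1,401.59.
Plan B: monthly rate = 6.69%/12 = 0.0055750; payment = 171,500 × 0.0055750 / (1 − (1+0.0055750)^−240) = $1,297.91.
Monthly savings = $1,401.59 − $1,297.91 = $103.68.
Break-even = $4,000.00 / $103.68 = 38.58 → 39 months.

39 months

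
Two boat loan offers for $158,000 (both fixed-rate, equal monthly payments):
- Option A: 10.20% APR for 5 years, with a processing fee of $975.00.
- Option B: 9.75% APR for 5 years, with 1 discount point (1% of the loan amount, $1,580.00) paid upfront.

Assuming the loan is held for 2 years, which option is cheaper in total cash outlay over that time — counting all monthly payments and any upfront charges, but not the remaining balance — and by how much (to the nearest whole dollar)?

Option A: at 10.20% the monthly rate is 0.0085000, so the payment is 158,000 × 0.0085000 / (1 − 1.0085000^−60) = $3,372.60.
Option B: at 9.75% the monthly rate is 0.0081250, so the payment is 158,000 × 0.0081250 / (1 − 1.0081250^−60) = $3,337.63.
Over 24 months: Option A costs 24 × $3,372.60 + $975.00 = $81,917.40; Option B costs 24 × $3,337.63 + $1,580.00 = $81,683.12.
Option B is cheaper by $81,917.40 − $81,683.12 = $234.28.

Option B by $234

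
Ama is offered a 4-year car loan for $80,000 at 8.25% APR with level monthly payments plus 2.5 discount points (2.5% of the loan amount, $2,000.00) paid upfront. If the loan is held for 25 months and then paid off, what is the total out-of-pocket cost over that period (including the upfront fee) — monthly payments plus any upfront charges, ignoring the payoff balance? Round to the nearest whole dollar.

At 8.25% the monthly rate is 0.0068750, so the payment is 80,000 × 0.0068750 / (1 − 1.0068750^−48) = $1,962.44.
Total outlay = 25 × $1,962.44 + $2,000.00 = $51,061.00.

$51,061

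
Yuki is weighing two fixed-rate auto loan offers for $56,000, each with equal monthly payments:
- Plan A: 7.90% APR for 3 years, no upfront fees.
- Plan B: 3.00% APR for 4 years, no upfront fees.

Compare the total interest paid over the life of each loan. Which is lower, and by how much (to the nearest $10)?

Plan B by $3,580

Plan A: monthly rate = 7.9%/12 = 0.0065833; payment = 56,000 × 0.0065833 / (1 − (1+0.0065833)^−36) = $1,752.25.
Total interest on Plan A = 36 × $1,752.25 − $56,000 = $7,081.00.
Plan B: at 3.00% the monthly rate is 0.0025000, so the payment is 56,000 × 0.0025000 / (1 − 1.0025000^−48) = $1,239.52.
Total interest on Plan B = 48 × $1,239.52 − $56,000 = $3,496.96.
Plan B is lower by $3,584.04.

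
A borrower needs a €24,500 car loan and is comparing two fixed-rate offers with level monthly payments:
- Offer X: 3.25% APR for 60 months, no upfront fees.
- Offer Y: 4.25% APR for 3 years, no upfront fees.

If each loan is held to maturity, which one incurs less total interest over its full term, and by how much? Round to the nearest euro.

Offer X: monthly rate = 3.25%/12 = 0.0027083; payment = 24,500 × 0.0027083 / (1 − (1+0.0027083)^−60) = €442.96.
Total interest on Offer X = 60 × €442.96 − €24,500 = €2,077.60.
Offer Y: monthly rate = 4.25%/12 = 0.0035417; payment = 24,500 × 0.0035417 / (1 − (1+0.0035417)^−36) = €726.07.
Total interest on Offer Y = 36 × €726.07 − €24,500 = €1,638.52.
Offer Y is lower by €439.08.

Offer Y by €439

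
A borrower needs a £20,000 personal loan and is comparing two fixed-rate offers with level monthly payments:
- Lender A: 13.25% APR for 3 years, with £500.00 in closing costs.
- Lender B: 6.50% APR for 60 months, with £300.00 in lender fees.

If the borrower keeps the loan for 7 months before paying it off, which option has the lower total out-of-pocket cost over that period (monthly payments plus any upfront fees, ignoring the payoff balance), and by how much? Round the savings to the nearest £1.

Lender A: monthly rate = 13.25%/12 = 0.0110417; payment = 20,000 × 0.0110417 / (1 − (1+0.0110417)^−36) = £676.29.
Lender B: at 6.50% the monthly rate is 0.0054167, so the payment is 20,000 × 0.0054167 / (1 − 1.0054167^−60) = £391.32.
Over 7 months: Lender A costs 7 × £676.29 + £500.00 = £5,234.03; Lender B costs 7 × £391.32 + £300.00 = £3,039.24.
Lender B is cheaper by £5,234.03 − £3,039.24 = £2,194.79.

Lender B by £2,195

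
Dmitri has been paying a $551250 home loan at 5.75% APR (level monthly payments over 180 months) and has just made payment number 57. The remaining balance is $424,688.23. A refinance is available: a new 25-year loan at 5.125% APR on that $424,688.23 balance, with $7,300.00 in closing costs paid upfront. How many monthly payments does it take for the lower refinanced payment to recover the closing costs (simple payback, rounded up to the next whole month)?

Current payment = 551,250 × 5.75%/12 / (1 − (1+0.0047917)^−180) = $4,577.64.
Refinanced payment = 424,688.23 × 0.0042708 / (1 − (1+0.0042708)^−300) = $2,513.71.
Monthly savings = $4,577.64 − $2,513.71 = $2,063.93.
Break-even = $7,300.00 / $2,063.93 = 3.54 → 4 months.

4 months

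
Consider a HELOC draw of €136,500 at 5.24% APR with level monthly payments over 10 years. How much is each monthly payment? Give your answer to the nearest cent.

Monthly rate = 5.24%/12 = 0.0043667; payment = 136,500 × 0.0043667 / (1 − (1+0.0043667)^−120) = €1,463.86.

€1,463.86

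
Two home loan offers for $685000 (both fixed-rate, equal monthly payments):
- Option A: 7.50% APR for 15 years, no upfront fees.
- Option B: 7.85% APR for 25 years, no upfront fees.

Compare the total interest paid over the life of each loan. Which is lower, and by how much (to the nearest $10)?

Option A by $422,710

Option A: at 7.50% the monthly rate is 0.0062500, so the payment is 685,000 × 0.0062500 / (1 − 1.0062500^−180) = $6,350.03.
Total interest on Option A = 180 × $6,350.03 − $685,000 = $458,005.40.
Option B: monthly rate = 7.85%/12 = 0.0065417; payment = 685,000 × 0.0065417 / (1 − (1+0.0065417)^−300) = $5,219.06.
Total interest on Option B = 300 × $5,219.06 − $685,000 = $880,718.00.
Option A is lower by $422,712.60.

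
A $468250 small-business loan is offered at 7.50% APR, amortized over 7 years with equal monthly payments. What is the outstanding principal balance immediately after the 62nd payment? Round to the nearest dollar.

With monthly rate i = 7.5%/12 = 0.0062500, the balance after k of n payments is P · [(1+i)^n − (1+i)^k] / [(1+i)^n − 1].
(1+0.0062500)^84 = 1.68769920 and (1+0.0062500)^62 = 1.47151736, so the balance is 468,250 × (1.68769920 − 1.47151736) / (1.68769920 − 1) = $147,196.84.

$147,197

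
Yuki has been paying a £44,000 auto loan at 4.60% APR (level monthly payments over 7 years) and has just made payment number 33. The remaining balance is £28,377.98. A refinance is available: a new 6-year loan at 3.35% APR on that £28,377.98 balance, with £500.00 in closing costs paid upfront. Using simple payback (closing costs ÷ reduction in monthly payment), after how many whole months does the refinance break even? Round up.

3 months

Current payment = 44,000 × 4.6%/12 / (1 − (1+0.0038333)^−84) = £613.66.
Refinanced payment = 28,377.98 × 0.0027917 / (1 − (1+0.0027917)^−72) = £435.62.
Monthly savings = £613.66 − £435.62 = £178.04.
Break-even = £500.00 / £178.04 = 2.81 → 3 months.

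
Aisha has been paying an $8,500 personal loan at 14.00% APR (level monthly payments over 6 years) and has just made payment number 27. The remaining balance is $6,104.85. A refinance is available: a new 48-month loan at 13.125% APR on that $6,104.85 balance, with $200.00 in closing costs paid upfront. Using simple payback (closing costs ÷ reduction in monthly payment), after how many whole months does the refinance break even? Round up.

19 months

Current payment = 8,500 × 14%/12 / (1 − (1+0.0116667)^−72) = $175.15.
Refinanced payment = 6,104.85 × 0.0109375 / (1 − (1+0.0109375)^−48) = $164.16.
Monthly savings = $175.15 − $164.16 = $10.99.
Break-even = $200.00 / $10.99 = 18.20 → 19 months.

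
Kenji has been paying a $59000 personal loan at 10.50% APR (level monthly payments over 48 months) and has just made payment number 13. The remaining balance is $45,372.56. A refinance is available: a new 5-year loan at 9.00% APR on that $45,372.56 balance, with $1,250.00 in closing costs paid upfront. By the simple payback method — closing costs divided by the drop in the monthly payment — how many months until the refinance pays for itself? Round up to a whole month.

Current payment = 59,000 × 10.5%/12 / (1 − (1+0.0087500)^−48) = $1,510.60.
Refinanced payment = 45,372.56 × 0.0075000 / (1 − (1+0.0075000)^−60) = $941.86.
Monthly savings = $1,510.60 − $941.86 = $568.74.
Break-even = $1,250.00 / $568.74 = 2.20 → 3 months.

3 months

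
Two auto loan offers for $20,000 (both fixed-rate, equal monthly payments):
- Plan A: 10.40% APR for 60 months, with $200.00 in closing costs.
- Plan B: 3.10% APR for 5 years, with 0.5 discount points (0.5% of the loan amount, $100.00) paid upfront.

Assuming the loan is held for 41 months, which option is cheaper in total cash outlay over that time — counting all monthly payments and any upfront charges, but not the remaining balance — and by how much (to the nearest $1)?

Plan B by $2,914

Plan A: monthly rate = 10.4%/12 = 0.0086667; payment = 20,000 × 0.0086667 / (1 − (1+0.0086667)^−60) = $428.89.
Plan B: at 3.10% the monthly rate is 0.0025833, so the payment is 20,000 × 0.0025833 / (1 − 1.0025833^−60) = $360.26.
Over 41 months: Plan A costs 41 × $428.89 + $200.00 = $17,784.49; Plan B costs 41 × $360.26 + $100.00 = $14,870.66.
Plan B is cheaper by $17,784.49 − $14,870.66 = $2,913.83.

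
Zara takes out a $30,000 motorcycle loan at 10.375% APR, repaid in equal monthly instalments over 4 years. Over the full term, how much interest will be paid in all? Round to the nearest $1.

$6,782

At 10.375% the monthly rate is 0.0086458, so the payment is 30,000 × 0.0086458 / (1 − 1.0086458^−48) = $766.29.
Total paid = 48 × $766.29 = $36,781.92; interest = $36,781.92 − $30,000 = $6,781.92.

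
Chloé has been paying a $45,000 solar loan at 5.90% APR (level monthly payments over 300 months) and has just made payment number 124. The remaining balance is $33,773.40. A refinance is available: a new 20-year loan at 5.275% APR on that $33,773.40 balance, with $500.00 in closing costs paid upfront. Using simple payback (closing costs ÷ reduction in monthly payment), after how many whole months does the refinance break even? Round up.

Current payment = 45,000 × 5.9%/12 / (1 − (1+0.0049167)^−300) = $287.19.
Refinanced payment = 33,773.40 × 0.0043958 / (1 − (1+0.0043958)^−240) = $228.05.
Monthly savings = $287.19 − $228.05 = $59.14.
Break-even = $500.00 / $59.14 = 8.45 → 9 months.

9 months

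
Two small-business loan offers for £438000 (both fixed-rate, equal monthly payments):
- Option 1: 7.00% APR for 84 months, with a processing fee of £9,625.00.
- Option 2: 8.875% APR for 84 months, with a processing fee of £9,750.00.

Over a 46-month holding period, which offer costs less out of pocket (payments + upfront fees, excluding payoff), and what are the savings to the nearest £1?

Option 1 by £18,924

Option 1: at 7.00% the monthly rate is 0.0058333, so the payment is 438,000 × 0.0058333 / (1 − 1.0058333^−84) = £6,610.59.
Option 2: at 8.875% the monthly rate is 0.0073958, so the payment is 438,000 × 0.0073958 / (1 − 1.0073958^−84) = £7,019.26.
Over 46 months: Option 1 costs 46 × £6,610.59 + £9,625.00 = £313,712.14; Option 2 costs 46 × £7,019.26 + £9,750.00 = £332,635.96.
Option 1 is cheaper by £332,635.96 − £313,712.14 = £18,923.82.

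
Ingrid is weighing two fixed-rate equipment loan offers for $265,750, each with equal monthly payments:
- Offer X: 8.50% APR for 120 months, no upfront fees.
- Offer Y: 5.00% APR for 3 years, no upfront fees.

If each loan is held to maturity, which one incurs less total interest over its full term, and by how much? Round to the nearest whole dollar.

Offer X: monthly rate = 8.5%/12 = 0.0070833; payment = 265,750 × 0.0070833 / (1 − (1+0.0070833)^−120) = $3,294.92.
Total interest on Offer X = 120 × $3,294.92 − $265,750 = $129,640.40.
Offer Y: monthly rate = 5%/12 = 0.0041667; payment = 265,750 × 0.0041667 / (1 − (1+0.0041667)^−36) = $7,964.77.
Total interest on Offer Y = 36 × $7,964.77 − $265,750 = $20,981.72.
Offer Y is lower by $108,658.68.

Offer Y by $108,659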